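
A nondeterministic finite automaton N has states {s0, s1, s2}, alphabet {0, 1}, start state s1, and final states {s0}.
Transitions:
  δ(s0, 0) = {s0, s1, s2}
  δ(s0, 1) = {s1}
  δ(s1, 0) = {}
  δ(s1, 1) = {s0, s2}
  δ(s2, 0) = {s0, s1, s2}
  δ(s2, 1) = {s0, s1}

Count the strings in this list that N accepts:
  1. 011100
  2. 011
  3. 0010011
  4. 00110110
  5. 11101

011100: rejected
011: rejected
0010011: rejected
00110110: rejected
11101: accepted

1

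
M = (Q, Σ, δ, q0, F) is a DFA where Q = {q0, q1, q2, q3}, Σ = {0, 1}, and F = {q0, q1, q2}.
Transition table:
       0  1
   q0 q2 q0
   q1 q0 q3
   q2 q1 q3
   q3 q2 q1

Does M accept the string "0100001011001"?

q0 --0--> q2
q2 --1--> q3
q3 --0--> q2
q2 --0--> q1
q1 --0--> q0
q0 --0--> q2
q2 --1--> q3
q3 --0--> q2
q2 --1--> q3
q3 --1--> q1
q1 --0--> q0
q0 --0--> q2
q2 --1--> q3
End in state q3, which is not an accepting state.

rejected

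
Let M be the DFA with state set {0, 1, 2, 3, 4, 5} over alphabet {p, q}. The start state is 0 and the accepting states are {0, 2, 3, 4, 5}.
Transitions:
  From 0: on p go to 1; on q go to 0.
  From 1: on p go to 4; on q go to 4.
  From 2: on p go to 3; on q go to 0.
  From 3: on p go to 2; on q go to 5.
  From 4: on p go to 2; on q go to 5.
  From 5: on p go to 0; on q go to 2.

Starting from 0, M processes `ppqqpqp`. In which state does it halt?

0 --p--> 1
1 --p--> 4
4 --q--> 5
5 --q--> 2
2 --p--> 3
3 --q--> 5
5 --p--> 0

0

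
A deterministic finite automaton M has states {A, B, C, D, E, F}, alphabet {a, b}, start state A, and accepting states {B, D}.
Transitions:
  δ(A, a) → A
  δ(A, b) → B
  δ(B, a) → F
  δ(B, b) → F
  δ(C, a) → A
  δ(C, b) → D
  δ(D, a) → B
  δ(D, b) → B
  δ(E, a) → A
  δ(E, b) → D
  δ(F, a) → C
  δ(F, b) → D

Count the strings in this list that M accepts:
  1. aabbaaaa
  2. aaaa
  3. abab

aabbaaaa: rejected
aaaa: rejected
abab: accepted

1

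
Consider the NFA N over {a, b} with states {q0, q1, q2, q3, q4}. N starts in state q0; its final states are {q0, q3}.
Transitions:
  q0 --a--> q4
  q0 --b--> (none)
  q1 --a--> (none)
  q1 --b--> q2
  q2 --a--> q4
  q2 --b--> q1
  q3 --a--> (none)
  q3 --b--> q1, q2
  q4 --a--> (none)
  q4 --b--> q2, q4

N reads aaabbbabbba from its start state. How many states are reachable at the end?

Start: {q0}
read a: {q4}
read a: {}
The reachable set is empty and stays empty for the remaining 9 symbols.
Final reachable set {} has 0 states.

0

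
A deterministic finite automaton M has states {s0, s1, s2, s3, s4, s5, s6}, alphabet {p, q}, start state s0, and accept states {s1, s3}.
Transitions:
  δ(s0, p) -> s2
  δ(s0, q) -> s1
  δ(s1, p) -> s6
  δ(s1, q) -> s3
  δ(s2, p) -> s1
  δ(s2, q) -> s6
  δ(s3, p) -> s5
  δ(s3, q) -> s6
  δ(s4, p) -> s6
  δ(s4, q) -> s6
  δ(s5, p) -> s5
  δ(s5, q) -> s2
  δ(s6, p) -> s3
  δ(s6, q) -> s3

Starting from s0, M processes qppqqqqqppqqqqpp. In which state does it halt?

s0 --q--> s1
s1 --p--> s6
s6 --p--> s3
s3 --q--> s6
s6 --q--> s3
s3 --q--> s6
s6 --q--> s3
s3 --q--> s6
s6 --p--> s3
s3 --p--> s5
s5 --q--> s2
s2 --q--> s6
s6 --q--> s3
s3 --q--> s6
s6 --p--> s3
s3 --p--> s5

s5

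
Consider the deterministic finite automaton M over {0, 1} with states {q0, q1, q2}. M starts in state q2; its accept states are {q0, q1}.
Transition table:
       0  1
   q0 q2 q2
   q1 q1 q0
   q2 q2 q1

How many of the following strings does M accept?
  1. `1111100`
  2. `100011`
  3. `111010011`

`1111100`: rejected
`100011`: rejected
`111010011`: rejected

0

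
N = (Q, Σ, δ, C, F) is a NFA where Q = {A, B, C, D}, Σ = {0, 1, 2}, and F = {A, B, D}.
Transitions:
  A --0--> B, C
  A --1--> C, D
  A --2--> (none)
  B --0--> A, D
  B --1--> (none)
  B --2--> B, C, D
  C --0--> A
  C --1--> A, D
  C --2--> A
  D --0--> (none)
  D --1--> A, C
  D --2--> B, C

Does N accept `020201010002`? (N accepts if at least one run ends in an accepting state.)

Start: {C}
read 0: {A}
read 2: {}
The reachable set is empty and stays empty for the remaining 10 symbols.
Reachable ∩ accepting = {} — empty.

rejected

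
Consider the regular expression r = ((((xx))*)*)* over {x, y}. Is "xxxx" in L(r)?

yes

Split into 2 pieces xx · xx; each matches (((xx))*)*.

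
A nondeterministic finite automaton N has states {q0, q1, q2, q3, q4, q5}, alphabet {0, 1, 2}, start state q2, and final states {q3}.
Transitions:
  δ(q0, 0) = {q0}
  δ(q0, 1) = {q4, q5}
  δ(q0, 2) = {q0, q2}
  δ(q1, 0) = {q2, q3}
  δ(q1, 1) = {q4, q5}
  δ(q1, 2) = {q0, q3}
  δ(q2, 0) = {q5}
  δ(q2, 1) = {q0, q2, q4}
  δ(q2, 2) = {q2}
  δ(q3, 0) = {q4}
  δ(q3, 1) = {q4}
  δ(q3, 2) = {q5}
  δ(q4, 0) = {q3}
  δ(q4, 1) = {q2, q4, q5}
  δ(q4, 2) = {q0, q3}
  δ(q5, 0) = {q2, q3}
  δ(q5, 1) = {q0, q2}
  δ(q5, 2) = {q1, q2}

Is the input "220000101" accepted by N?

Start: {q2}
read 2: {q2}
read 2: {q2}
read 0: {q5}
read 0: {q2, q3}
read 0: {q4, q5}
read 0: {q2, q3}
read 1: {q0, q2, q4}
read 0: {q0, q3, q5}
read 1: {q0, q2, q4, q5}
Reachable ∩ accepting = {} — empty.

rejected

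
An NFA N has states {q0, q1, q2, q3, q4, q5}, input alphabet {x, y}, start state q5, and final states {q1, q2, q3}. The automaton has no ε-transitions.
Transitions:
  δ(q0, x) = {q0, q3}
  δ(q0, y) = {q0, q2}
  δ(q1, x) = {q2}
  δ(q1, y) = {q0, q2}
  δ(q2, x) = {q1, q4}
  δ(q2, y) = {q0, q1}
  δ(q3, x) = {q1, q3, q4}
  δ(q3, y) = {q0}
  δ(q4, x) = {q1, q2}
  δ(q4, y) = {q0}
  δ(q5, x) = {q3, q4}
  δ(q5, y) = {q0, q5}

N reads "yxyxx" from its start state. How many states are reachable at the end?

5

Start: {q5}
read y: {q0, q5}
read x: {q0, q3, q4}
read y: {q0, q2}
read x: {q0, q1, q3, q4}
read x: {q0, q1, q2, q3, q4}
Final reachable set {q0, q1, q2, q3, q4} has 5 states.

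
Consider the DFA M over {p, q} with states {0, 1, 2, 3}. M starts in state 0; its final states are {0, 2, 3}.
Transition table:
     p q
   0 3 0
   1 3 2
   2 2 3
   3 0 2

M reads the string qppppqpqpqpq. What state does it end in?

0 --q--> 0
0 --p--> 3
3 --p--> 0
0 --p--> 3
3 --p--> 0
0 --q--> 0
0 --p--> 3
3 --q--> 2
2 --p--> 2
2 --q--> 3
3 --p--> 0
0 --q--> 0

0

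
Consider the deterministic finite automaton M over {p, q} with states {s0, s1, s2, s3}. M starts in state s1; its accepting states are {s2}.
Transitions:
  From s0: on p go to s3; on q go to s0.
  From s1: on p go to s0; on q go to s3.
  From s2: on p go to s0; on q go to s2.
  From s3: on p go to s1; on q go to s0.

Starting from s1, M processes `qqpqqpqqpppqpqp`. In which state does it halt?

s1 --q--> s3
s3 --q--> s0
s0 --p--> s3
s3 --q--> s0
s0 --q--> s0
s0 --p--> s3
s3 --q--> s0
s0 --q--> s0
s0 --p--> s3
s3 --p--> s1
s1 --p--> s0
s0 --q--> s0
s0 --p--> s3
s3 --q--> s0
s0 --p--> s3

s3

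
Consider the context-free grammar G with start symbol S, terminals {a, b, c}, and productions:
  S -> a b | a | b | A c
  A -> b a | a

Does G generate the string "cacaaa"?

no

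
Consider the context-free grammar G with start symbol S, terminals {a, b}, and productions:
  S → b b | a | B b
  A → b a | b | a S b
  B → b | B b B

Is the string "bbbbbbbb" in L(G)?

S ⇒ Bb ⇒ BbBb ⇒ BbBbBb ⇒ BbBbBbBb ⇒ bbBbBbBb ⇒ bbbbBbBb ⇒ bbbbbbBb ⇒ bbbbbbbb

yes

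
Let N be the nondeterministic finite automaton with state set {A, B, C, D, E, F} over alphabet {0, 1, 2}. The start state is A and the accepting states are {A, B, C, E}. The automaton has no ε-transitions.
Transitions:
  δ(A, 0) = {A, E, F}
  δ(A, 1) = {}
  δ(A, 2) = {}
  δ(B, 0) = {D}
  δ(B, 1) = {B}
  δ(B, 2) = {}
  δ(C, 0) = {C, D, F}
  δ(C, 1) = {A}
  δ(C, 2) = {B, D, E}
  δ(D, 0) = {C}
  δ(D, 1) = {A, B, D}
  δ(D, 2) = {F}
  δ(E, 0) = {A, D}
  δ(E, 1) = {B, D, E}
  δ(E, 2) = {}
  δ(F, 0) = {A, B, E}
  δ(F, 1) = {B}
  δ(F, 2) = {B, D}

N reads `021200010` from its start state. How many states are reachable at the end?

Start: {A}
read 0: {A, E, F}
read 2: {B, D}
read 1: {A, B, D}
read 2: {F}
read 0: {A, B, E}
read 0: {A, D, E, F}
read 0: {A, B, C, D, E, F}
read 1: {A, B, D, E}
read 0: {A, C, D, E, F}
Final reachable set {A, C, D, E, F} has 5 states.

5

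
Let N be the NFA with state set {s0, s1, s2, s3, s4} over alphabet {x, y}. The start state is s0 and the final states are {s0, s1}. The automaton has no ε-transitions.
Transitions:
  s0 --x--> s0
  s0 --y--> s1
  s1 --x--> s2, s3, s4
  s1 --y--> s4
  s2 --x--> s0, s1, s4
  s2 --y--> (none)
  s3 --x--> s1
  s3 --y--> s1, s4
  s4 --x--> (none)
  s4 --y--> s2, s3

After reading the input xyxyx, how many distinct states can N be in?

5

Start: {s0}
read x: {s0}
read y: {s1}
read x: {s2, s3, s4}
read y: {s1, s2, s3, s4}
read x: {s0, s1, s2, s3, s4}
Final reachable set {s0, s1, s2, s3, s4} has 5 states.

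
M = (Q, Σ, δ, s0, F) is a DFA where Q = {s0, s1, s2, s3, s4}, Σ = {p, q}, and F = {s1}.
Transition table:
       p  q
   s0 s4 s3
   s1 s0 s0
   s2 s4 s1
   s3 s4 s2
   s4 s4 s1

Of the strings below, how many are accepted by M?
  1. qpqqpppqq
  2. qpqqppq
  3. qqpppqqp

1

qpqqpppqq: rejected
qpqqppq: accepted
qqpppqqp: rejected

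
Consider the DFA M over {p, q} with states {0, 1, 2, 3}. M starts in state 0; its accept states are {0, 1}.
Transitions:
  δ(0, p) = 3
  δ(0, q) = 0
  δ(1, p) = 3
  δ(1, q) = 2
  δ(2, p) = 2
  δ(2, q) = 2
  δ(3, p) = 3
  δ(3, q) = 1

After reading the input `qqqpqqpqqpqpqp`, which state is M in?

0 --q--> 0
0 --q--> 0
0 --q--> 0
0 --p--> 3
3 --q--> 1
1 --q--> 2
2 --p--> 2
2 --q--> 2
2 --q--> 2
2 --p--> 2
2 --q--> 2
2 --p--> 2
2 --q--> 2
2 --p--> 2

2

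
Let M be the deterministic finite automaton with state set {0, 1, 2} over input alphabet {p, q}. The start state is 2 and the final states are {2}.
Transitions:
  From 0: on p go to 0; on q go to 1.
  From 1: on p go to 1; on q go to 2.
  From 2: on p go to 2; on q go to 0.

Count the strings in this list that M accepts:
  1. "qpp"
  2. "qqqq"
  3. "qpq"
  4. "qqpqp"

"qpp": rejected
"qqqq": rejected
"qpq": rejected
"qqpqp": accepted

1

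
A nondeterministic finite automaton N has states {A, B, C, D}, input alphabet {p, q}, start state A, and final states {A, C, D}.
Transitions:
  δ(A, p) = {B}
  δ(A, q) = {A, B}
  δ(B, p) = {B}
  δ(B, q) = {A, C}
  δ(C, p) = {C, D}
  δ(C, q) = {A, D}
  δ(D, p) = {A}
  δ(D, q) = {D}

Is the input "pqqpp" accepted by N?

Start: {A}
read p: {B}
read q: {A, C}
read q: {A, B, D}
read p: {A, B}
read p: {B}
Reachable ∩ accepting = {} — empty.

rejected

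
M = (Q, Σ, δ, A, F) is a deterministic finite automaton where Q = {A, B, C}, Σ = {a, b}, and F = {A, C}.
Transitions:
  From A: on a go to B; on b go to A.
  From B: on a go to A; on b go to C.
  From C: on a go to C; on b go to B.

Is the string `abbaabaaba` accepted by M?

A --a--> B
B --b--> C
C --b--> B
B --a--> A
A --a--> B
B --b--> C
C --a--> C
C --a--> C
C --b--> B
B --a--> A
End in state A, which is an accepting state.

accepted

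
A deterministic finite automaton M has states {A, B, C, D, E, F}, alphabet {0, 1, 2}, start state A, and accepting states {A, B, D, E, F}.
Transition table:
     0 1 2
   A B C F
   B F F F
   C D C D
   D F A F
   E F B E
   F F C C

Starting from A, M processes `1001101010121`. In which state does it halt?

A --1--> C
C --0--> D
D --0--> F
F --1--> C
C --1--> C
C --0--> D
D --1--> A
A --0--> B
B --1--> F
F --0--> F
F --1--> C
C --2--> D
D --1--> A

A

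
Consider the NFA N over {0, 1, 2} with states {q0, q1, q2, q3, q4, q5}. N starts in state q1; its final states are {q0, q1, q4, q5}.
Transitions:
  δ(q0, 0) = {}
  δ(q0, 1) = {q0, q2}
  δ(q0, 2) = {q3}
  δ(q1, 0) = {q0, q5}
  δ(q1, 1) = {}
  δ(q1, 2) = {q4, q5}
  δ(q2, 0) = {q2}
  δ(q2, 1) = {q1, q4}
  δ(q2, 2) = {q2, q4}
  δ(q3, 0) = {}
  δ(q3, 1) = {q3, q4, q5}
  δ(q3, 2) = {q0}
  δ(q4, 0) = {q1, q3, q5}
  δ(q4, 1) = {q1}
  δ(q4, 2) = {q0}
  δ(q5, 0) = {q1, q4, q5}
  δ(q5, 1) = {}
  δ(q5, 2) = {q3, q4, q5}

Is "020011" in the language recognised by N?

Start: {q1}
read 0: {q0, q5}
read 2: {q3, q4, q5}
read 0: {q1, q3, q4, q5}
read 0: {q0, q1, q3, q4, q5}
read 1: {q0, q1, q2, q3, q4, q5}
read 1: {q0, q1, q2, q3, q4, q5}
Reachable ∩ accepting = {q0, q1, q4, q5} — nonempty.

accepted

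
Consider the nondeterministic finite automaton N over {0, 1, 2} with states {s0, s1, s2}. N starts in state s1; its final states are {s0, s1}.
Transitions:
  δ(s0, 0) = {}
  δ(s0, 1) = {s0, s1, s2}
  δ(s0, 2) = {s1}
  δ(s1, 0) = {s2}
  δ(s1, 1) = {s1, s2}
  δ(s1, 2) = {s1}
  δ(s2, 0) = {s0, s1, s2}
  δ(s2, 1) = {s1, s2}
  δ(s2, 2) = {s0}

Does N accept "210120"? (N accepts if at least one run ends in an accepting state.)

rejected

Start: {s1}
read 2: {s1}
read 1: {s1, s2}
read 0: {s0, s1, s2}
read 1: {s0, s1, s2}
read 2: {s0, s1}
read 0: {s2}
Reachable ∩ accepting = {} — empty.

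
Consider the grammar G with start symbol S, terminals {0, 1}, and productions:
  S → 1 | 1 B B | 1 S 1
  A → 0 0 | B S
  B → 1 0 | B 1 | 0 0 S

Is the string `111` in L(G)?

S ⇒ 1S1 ⇒ 111

yes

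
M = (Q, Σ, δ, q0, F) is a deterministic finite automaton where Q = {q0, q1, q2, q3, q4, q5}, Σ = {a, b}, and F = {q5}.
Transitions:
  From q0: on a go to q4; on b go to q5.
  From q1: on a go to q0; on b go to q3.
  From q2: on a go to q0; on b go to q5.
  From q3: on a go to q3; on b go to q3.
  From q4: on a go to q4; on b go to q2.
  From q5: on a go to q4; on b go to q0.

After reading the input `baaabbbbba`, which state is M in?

q4

q0 --b--> q5
q5 --a--> q4
q4 --a--> q4
q4 --a--> q4
q4 --b--> q2
q2 --b--> q5
q5 --b--> q0
q0 --b--> q5
q5 --b--> q0
q0 --a--> q4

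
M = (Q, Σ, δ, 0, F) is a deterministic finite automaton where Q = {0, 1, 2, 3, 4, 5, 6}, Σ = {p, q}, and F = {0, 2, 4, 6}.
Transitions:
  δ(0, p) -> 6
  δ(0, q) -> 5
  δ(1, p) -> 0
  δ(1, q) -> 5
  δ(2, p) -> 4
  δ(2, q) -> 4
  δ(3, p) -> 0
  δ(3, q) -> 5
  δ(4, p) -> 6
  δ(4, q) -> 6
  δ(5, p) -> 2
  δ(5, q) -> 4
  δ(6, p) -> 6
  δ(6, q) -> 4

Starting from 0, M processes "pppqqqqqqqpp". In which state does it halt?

0 --p--> 6
6 --p--> 6
6 --p--> 6
6 --q--> 4
4 --q--> 6
6 --q--> 4
4 --q--> 6
6 --q--> 4
4 --q--> 6
6 --q--> 4
4 --p--> 6
6 --p--> 6

6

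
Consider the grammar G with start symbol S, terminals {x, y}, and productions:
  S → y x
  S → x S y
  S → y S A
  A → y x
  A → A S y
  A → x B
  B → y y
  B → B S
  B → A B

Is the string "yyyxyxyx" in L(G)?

S ⇒ ySA ⇒ yySAA ⇒ yyyxAA ⇒ yyyxyxA ⇒ yyyxyxyx

yes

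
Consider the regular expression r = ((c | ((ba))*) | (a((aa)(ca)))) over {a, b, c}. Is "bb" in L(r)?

no

Neither (c|((ba))*) nor (a((aa)(ca))) matches bb.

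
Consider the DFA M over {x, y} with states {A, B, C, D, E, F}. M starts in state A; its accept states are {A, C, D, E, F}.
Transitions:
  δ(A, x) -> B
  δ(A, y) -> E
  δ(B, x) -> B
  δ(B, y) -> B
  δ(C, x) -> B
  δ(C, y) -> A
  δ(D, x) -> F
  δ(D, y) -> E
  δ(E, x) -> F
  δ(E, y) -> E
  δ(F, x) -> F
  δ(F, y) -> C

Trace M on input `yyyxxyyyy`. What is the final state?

A --y--> E
E --y--> E
E --y--> E
E --x--> F
F --x--> F
F --y--> C
C --y--> A
A --y--> E
E --y--> E

E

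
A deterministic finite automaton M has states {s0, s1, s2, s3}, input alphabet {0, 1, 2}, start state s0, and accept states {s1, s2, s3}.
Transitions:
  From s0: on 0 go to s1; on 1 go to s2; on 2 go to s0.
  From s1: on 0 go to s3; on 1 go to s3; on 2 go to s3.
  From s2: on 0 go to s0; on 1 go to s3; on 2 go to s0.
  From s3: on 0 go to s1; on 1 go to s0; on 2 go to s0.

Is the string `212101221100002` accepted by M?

s0 --2--> s0
s0 --1--> s2
s2 --2--> s0
s0 --1--> s2
s2 --0--> s0
s0 --1--> s2
s2 --2--> s0
s0 --2--> s0
s0 --1--> s2
s2 --1--> s3
s3 --0--> s1
s1 --0--> s3
s3 --0--> s1
s1 --0--> s3
s3 --2--> s0
End in state s0, which is not an accepting state.

rejected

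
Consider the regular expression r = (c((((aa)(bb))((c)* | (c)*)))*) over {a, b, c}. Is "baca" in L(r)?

no

No split of baca into u·v has c matching u and ((((aa)(bb))((c)*|(c)*)))* matching v.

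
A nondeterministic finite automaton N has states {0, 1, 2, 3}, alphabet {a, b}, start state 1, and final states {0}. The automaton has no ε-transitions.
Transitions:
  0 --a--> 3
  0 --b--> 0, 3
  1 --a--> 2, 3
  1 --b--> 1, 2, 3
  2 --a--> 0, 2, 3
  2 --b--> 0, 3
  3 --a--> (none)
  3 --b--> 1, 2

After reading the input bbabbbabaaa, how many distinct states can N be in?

3

Start: {1}
read b: {1, 2, 3}
read b: {0, 1, 2, 3}
read a: {0, 2, 3}
read b: {0, 1, 2, 3}
read b: {0, 1, 2, 3}
read b: {0, 1, 2, 3}
read a: {0, 2, 3}
read b: {0, 1, 2, 3}
read a: {0, 2, 3}
read a: {0, 2, 3}
read a: {0, 2, 3}
Final reachable set {0, 2, 3} has 3 states.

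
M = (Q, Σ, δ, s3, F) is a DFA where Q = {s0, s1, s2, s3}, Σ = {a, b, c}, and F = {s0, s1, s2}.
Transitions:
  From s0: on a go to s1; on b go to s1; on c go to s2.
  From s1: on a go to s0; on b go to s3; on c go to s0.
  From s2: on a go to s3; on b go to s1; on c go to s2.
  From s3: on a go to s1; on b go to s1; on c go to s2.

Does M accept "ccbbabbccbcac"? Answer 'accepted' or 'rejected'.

s3 --c--> s2
s2 --c--> s2
s2 --b--> s1
s1 --b--> s3
s3 --a--> s1
s1 --b--> s3
s3 --b--> s1
s1 --c--> s0
s0 --c--> s2
s2 --b--> s1
s1 --c--> s0
s0 --a--> s1
s1 --c--> s0
End in state s0, which is an accepting state.

accepted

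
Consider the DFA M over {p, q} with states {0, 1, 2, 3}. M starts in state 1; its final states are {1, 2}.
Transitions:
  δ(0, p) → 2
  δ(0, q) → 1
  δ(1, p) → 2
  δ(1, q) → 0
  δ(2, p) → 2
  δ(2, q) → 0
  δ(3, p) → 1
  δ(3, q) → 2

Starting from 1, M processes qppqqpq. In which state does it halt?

0

1 --q--> 0
0 --p--> 2
2 --p--> 2
2 --q--> 0
0 --q--> 1
1 --p--> 2
2 --q--> 0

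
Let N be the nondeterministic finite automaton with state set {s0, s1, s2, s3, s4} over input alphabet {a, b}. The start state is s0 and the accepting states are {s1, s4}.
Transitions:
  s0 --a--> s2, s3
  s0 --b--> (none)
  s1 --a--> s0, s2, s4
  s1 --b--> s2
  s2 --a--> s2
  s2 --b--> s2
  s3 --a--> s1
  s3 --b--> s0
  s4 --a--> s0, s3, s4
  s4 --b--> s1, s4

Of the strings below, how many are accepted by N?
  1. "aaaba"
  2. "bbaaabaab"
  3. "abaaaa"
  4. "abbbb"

2

"aaaba": accepted
"bbaaabaab": rejected
"abaaaa": accepted
"abbbb": rejected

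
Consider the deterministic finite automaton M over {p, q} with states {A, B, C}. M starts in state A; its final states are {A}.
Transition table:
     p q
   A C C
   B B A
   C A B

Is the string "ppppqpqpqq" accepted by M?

A --p--> C
C --p--> A
A --p--> C
C --p--> A
A --q--> C
C --p--> A
A --q--> C
C --p--> A
A --q--> C
C --q--> B
End in state B, which is not an accepting state.

rejected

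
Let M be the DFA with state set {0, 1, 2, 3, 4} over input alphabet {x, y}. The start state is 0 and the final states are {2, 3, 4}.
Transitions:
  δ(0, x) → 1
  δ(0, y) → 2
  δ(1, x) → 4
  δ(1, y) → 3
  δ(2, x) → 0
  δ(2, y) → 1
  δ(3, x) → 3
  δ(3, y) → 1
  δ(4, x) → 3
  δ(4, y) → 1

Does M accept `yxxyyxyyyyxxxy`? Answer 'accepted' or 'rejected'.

0 --y--> 2
2 --x--> 0
0 --x--> 1
1 --y--> 3
3 --y--> 1
1 --x--> 4
4 --y--> 1
1 --y--> 3
3 --y--> 1
1 --y--> 3
3 --x--> 3
3 --x--> 3
3 --x--> 3
3 --y--> 1
End in state 1, which is not an accepting state.

rejected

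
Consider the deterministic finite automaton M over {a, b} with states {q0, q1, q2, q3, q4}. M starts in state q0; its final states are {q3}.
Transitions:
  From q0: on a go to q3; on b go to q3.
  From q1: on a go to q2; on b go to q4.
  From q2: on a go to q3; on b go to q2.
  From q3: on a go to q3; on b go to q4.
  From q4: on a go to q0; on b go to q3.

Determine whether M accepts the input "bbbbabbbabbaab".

q0 --b--> q3
q3 --b--> q4
q4 --b--> q3
q3 --b--> q4
q4 --a--> q0
q0 --b--> q3
q3 --b--> q4
q4 --b--> q3
q3 --a--> q3
q3 --b--> q4
q4 --b--> q3
q3 --a--> q3
q3 --a--> q3
q3 --b--> q4
End in state q4, which is not an accepting state.

rejected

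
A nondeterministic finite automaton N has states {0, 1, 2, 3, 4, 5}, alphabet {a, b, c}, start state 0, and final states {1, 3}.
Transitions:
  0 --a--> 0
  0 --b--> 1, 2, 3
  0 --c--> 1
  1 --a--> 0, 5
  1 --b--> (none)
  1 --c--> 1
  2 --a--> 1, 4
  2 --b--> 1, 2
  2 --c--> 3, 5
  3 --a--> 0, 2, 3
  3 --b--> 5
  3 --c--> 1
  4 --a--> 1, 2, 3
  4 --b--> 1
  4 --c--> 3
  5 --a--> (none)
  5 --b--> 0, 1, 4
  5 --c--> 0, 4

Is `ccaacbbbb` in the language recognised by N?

Start: {0}
read c: {1}
read c: {1}
read a: {0, 5}
read a: {0}
read c: {1}
read b: {}
The reachable set is empty and stays empty for the remaining 3 symbols.
Reachable ∩ accepting = {} — empty.

rejected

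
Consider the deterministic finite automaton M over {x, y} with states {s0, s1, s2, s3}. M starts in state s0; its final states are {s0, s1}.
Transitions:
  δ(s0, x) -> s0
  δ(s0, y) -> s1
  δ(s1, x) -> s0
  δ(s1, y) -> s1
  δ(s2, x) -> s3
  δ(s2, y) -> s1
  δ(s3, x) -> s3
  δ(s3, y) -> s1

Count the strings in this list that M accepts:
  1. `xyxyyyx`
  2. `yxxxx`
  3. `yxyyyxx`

`xyxyyyx`: accepted
`yxxxx`: accepted
`yxyyyxx`: accepted

3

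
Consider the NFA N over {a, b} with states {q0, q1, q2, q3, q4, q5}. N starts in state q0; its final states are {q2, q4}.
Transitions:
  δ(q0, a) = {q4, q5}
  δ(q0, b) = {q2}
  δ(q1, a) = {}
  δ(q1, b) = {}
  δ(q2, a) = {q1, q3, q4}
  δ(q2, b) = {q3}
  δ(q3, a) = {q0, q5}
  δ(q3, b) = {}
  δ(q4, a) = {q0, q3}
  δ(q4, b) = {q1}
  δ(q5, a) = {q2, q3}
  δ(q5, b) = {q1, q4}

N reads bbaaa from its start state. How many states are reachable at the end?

Start: {q0}
read b: {q2}
read b: {q3}
read a: {q0, q5}
read a: {q2, q3, q4, q5}
read a: {q0, q1, q2, q3, q4, q5}
Final reachable set {q0, q1, q2, q3, q4, q5} has 6 states.

6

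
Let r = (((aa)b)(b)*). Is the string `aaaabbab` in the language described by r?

no

No split of aaaabbab into u·v has ((aa)b) matching u and (b)* matching v.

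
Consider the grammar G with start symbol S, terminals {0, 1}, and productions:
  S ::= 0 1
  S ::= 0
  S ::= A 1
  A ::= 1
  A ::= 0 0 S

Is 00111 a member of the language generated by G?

yes

S ⇒ A1 ⇒ 00S1 ⇒ 00A11 ⇒ 00111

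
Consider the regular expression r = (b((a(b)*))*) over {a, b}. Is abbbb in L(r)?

No split of abbbb into u·v has b matching u and ((a(b)*))* matching v.

no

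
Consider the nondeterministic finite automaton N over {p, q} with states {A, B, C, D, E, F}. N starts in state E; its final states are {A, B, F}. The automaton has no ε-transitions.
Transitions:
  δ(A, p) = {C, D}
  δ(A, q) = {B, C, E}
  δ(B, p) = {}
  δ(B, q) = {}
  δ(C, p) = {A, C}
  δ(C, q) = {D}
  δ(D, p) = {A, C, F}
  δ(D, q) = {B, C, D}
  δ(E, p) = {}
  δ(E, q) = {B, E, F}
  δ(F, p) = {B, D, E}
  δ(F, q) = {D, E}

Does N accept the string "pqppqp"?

rejected

Start: {E}
read p: {}
The reachable set is empty and stays empty for the remaining 5 symbols.
Reachable ∩ accepting = {} — empty.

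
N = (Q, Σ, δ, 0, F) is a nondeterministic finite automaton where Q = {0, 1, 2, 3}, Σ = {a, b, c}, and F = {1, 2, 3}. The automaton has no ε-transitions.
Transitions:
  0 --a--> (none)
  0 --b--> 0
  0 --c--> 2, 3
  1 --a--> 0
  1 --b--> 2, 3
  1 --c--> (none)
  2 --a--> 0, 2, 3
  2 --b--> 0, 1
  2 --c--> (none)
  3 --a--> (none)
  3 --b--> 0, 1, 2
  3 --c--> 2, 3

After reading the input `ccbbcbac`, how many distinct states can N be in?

2

Start: {0}
read c: {2, 3}
read c: {2, 3}
read b: {0, 1, 2}
read b: {0, 1, 2, 3}
read c: {2, 3}
read b: {0, 1, 2}
read a: {0, 2, 3}
read c: {2, 3}
Final reachable set {2, 3} has 2 states.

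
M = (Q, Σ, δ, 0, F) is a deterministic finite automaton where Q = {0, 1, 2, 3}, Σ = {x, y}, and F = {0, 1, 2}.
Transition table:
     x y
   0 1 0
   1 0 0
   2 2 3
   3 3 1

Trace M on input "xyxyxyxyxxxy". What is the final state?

0 --x--> 1
1 --y--> 0
0 --x--> 1
1 --y--> 0
0 --x--> 1
1 --y--> 0
0 --x--> 1
1 --y--> 0
0 --x--> 1
1 --x--> 0
0 --x--> 1
1 --y--> 0

0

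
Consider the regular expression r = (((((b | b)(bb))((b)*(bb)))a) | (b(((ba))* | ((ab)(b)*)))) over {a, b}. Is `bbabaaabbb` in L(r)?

no

Neither ((((b|b)(bb))((b)*(bb)))a) nor (b(((ba))*|((ab)(b)*))) matches bbabaaabbb.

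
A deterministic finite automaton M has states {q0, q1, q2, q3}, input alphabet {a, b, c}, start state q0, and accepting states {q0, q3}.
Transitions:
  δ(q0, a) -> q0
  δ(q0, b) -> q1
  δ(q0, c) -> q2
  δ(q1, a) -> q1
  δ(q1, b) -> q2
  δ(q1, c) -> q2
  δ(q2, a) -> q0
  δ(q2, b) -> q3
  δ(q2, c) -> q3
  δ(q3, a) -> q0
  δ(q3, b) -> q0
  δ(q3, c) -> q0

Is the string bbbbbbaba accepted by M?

q0 --b--> q1
q1 --b--> q2
q2 --b--> q3
q3 --b--> q0
q0 --b--> q1
q1 --b--> q2
q2 --a--> q0
q0 --b--> q1
q1 --a--> q1
End in state q1, which is not an accepting state.

rejected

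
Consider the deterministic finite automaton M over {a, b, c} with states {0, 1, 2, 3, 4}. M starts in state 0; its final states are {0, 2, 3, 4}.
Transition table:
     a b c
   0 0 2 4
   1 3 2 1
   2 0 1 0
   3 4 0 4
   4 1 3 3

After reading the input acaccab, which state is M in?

0

0 --a--> 0
0 --c--> 4
4 --a--> 1
1 --c--> 1
1 --c--> 1
1 --a--> 3
3 --b--> 0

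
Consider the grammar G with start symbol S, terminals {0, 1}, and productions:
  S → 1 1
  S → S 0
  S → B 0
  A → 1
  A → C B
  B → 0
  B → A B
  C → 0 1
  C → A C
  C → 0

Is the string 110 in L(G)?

S ⇒ S0 ⇒ 110

yes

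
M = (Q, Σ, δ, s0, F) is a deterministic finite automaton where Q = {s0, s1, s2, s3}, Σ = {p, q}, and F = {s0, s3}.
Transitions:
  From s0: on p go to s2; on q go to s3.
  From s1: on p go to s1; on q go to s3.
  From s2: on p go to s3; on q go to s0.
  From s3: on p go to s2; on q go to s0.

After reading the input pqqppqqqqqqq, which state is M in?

s0

s0 --p--> s2
s2 --q--> s0
s0 --q--> s3
s3 --p--> s2
s2 --p--> s3
s3 --q--> s0
s0 --q--> s3
s3 --q--> s0
s0 --q--> s3
s3 --q--> s0
s0 --q--> s3
s3 --q--> s0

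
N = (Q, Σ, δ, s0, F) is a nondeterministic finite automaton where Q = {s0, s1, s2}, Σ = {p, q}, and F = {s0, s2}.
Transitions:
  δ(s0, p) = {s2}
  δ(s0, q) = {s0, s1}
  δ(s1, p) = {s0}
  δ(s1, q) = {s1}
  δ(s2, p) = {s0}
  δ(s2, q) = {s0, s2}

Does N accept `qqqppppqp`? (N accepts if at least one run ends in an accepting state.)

accepted

Start: {s0}
read q: {s0, s1}
read q: {s0, s1}
read q: {s0, s1}
read p: {s0, s2}
read p: {s0, s2}
read p: {s0, s2}
read p: {s0, s2}
read q: {s0, s1, s2}
read p: {s0, s2}
Reachable ∩ accepting = {s0, s2} — nonempty.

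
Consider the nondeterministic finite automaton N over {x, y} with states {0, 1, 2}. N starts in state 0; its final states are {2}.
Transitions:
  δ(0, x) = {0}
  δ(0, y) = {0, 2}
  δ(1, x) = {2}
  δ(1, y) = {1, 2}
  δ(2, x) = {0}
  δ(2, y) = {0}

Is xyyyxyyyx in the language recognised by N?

rejected

Start: {0}
read x: {0}
read y: {0, 2}
read y: {0, 2}
read y: {0, 2}
read x: {0}
read y: {0, 2}
read y: {0, 2}
read y: {0, 2}
read x: {0}
Reachable ∩ accepting = {} — empty.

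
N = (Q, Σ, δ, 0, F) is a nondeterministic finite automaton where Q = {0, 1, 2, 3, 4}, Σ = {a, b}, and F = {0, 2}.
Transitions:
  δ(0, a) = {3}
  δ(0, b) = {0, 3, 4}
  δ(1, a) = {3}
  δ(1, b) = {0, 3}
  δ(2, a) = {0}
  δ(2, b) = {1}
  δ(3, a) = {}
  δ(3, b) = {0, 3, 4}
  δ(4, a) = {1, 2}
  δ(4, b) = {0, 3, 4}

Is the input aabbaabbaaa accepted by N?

rejected

Start: {0}
read a: {3}
read a: {}
The reachable set is empty and stays empty for the remaining 9 symbols.
Reachable ∩ accepting = {} — empty.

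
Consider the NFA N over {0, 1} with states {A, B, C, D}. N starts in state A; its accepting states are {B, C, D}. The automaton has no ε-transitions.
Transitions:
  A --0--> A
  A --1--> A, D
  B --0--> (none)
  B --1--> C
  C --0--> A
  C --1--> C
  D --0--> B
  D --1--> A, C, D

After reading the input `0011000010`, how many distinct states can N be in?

2

Start: {A}
read 0: {A}
read 0: {A}
read 1: {A, D}
read 1: {A, C, D}
read 0: {A, B}
read 0: {A}
read 0: {A}
read 0: {A}
read 1: {A, D}
read 0: {A, B}
Final reachable set {A, B} has 2 states.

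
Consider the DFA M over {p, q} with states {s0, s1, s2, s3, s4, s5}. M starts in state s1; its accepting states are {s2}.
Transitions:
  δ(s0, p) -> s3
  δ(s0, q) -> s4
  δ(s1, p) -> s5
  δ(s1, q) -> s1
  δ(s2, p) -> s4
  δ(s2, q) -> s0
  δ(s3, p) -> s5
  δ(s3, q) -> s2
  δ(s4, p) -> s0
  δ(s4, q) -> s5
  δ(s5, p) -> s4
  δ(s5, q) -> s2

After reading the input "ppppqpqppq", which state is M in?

s1 --p--> s5
s5 --p--> s4
s4 --p--> s0
s0 --p--> s3
s3 --q--> s2
s2 --p--> s4
s4 --q--> s5
s5 --p--> s4
s4 --p--> s0
s0 --q--> s4

s4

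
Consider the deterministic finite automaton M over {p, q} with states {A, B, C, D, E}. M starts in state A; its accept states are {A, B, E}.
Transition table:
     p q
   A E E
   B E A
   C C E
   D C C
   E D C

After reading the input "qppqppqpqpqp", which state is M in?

A --q--> E
E --p--> D
D --p--> C
C --q--> E
E --p--> D
D --p--> C
C --q--> E
E --p--> D
D --q--> C
C --p--> C
C --q--> E
E --p--> D

D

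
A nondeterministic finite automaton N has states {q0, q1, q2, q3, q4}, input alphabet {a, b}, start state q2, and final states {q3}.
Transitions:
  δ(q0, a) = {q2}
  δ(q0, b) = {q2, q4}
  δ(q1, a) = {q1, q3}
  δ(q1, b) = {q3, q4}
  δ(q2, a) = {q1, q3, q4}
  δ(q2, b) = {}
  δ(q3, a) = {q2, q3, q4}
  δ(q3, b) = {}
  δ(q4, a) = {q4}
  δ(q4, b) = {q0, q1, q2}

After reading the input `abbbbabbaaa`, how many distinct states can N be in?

Start: {q2}
read a: {q1, q3, q4}
read b: {q0, q1, q2, q3, q4}
read b: {q0, q1, q2, q3, q4}
read b: {q0, q1, q2, q3, q4}
read b: {q0, q1, q2, q3, q4}
read a: {q1, q2, q3, q4}
read b: {q0, q1, q2, q3, q4}
read b: {q0, q1, q2, q3, q4}
read a: {q1, q2, q3, q4}
read a: {q1, q2, q3, q4}
read a: {q1, q2, q3, q4}
Final reachable set {q1, q2, q3, q4} has 4 states.

4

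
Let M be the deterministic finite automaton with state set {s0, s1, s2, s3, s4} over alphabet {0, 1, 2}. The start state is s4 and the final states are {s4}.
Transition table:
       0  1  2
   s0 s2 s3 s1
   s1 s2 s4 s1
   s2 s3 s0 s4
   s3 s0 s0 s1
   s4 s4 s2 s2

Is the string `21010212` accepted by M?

accepted

s4 --2--> s2
s2 --1--> s0
s0 --0--> s2
s2 --1--> s0
s0 --0--> s2
s2 --2--> s4
s4 --1--> s2
s2 --2--> s4
End in state s4, which is an accepting state.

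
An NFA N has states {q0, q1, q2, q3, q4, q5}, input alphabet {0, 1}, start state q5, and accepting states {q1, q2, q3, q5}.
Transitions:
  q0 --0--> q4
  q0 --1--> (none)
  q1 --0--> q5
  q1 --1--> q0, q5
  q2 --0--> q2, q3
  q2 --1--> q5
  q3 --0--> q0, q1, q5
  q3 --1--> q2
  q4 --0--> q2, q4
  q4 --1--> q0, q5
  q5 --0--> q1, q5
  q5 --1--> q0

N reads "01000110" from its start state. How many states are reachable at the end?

Start: {q5}
read 0: {q1, q5}
read 1: {q0, q5}
read 0: {q1, q4, q5}
read 0: {q1, q2, q4, q5}
read 0: {q1, q2, q3, q4, q5}
read 1: {q0, q2, q5}
read 1: {q0, q5}
read 0: {q1, q4, q5}
Final reachable set {q1, q4, q5} has 3 states.

3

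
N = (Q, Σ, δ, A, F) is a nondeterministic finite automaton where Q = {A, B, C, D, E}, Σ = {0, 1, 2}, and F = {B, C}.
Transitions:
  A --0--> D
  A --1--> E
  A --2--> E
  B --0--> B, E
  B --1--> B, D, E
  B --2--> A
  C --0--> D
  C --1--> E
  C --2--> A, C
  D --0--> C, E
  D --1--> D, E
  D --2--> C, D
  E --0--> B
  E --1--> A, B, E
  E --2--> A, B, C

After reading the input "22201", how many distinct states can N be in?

Start: {A}
read 2: {E}
read 2: {A, B, C}
read 2: {A, C, E}
read 0: {B, D}
read 1: {B, D, E}
Final reachable set {B, D, E} has 3 states.

3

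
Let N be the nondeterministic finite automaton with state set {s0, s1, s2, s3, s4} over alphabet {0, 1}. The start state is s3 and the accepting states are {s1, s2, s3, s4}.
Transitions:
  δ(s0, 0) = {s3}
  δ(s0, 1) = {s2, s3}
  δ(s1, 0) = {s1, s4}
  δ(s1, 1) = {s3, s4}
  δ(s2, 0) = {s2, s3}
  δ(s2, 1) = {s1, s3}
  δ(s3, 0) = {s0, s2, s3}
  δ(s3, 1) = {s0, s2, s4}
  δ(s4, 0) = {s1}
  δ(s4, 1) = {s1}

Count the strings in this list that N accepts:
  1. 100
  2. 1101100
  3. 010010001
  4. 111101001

4

100: accepted
1101100: accepted
010010001: accepted
111101001: accepted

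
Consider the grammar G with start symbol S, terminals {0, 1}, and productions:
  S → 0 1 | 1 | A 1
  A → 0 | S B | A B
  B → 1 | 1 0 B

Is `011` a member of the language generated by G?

S ⇒ A1 ⇒ AB1 ⇒ 0B1 ⇒ 011

yes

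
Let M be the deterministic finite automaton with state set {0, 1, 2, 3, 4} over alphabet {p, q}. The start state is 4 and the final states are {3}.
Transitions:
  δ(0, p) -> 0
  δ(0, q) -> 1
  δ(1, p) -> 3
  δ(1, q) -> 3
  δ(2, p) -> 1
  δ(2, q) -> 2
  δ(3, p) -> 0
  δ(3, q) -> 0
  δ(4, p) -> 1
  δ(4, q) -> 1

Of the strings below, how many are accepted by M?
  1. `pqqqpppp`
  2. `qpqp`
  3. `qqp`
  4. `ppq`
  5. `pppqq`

`pqqqpppp`: rejected
`qpqp`: rejected
`qqp`: rejected
`ppq`: rejected
`pppqq`: accepted

1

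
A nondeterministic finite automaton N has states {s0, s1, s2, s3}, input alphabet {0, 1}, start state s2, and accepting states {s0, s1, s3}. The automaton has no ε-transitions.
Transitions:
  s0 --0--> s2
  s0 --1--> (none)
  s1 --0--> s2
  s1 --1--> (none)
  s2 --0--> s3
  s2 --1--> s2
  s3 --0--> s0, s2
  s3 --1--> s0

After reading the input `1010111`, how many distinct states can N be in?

Start: {s2}
read 1: {s2}
read 0: {s3}
read 1: {s0}
read 0: {s2}
read 1: {s2}
read 1: {s2}
read 1: {s2}
Final reachable set {s2} has 1 state.

1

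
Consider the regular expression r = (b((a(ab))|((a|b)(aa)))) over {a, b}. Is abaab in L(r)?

No split of abaab into u·v has b matching u and ((a(ab))|((a|b)(aa))) matching v.

no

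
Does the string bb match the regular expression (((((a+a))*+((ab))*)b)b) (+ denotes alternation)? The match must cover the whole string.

Split as b·b: ((((a+a))*+((ab))*)b) matches b and b matches b.

yes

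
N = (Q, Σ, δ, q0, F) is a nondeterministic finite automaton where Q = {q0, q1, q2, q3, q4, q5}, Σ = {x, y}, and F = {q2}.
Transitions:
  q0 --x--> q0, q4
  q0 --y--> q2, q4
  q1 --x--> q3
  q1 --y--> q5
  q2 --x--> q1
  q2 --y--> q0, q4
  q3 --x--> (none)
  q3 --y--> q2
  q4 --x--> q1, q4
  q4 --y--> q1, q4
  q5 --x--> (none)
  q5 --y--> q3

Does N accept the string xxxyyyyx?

rejected

Start: {q0}
read x: {q0, q4}
read x: {q0, q1, q4}
read x: {q0, q1, q3, q4}
read y: {q1, q2, q4, q5}
read y: {q0, q1, q3, q4, q5}
read y: {q1, q2, q3, q4, q5}
read y: {q0, q1, q2, q3, q4, q5}
read x: {q0, q1, q3, q4}
Reachable ∩ accepting = {} — empty.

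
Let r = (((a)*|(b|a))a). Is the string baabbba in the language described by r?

no

No split of baabbba into u·v has ((a)*|(b|a)) matching u and a matching v.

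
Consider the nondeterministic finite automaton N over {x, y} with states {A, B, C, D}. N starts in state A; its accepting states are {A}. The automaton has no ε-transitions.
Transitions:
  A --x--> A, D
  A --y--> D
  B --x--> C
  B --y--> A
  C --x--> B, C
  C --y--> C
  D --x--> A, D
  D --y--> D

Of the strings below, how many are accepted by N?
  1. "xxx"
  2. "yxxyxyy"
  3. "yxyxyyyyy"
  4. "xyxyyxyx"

"xxx": accepted
"yxxyxyy": rejected
"yxyxyyyyy": rejected
"xyxyyxyx": accepted

2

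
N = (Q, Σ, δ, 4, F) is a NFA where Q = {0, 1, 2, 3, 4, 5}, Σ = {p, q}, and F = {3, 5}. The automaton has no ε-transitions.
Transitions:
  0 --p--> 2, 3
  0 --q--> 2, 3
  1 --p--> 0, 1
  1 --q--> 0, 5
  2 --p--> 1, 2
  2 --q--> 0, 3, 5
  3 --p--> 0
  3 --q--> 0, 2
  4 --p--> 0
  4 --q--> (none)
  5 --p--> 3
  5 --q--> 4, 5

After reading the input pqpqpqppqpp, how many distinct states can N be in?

Start: {4}
read p: {0}
read q: {2, 3}
read p: {0, 1, 2}
read q: {0, 2, 3, 5}
read p: {0, 1, 2, 3}
read q: {0, 2, 3, 5}
read p: {0, 1, 2, 3}
read p: {0, 1, 2, 3}
read q: {0, 2, 3, 5}
read p: {0, 1, 2, 3}
read p: {0, 1, 2, 3}
Final reachable set {0, 1, 2, 3} has 4 states.

4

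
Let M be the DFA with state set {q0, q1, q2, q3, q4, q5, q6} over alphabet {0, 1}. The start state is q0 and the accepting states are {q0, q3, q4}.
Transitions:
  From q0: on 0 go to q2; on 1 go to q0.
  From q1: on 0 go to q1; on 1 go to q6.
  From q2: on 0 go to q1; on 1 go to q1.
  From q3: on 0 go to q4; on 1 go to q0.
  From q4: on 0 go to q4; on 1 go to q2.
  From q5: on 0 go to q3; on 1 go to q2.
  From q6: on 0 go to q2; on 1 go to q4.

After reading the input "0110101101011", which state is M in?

q4

q0 --0--> q2
q2 --1--> q1
q1 --1--> q6
q6 --0--> q2
q2 --1--> q1
q1 --0--> q1
q1 --1--> q6
q6 --1--> q4
q4 --0--> q4
q4 --1--> q2
q2 --0--> q1
q1 --1--> q6
q6 --1--> q4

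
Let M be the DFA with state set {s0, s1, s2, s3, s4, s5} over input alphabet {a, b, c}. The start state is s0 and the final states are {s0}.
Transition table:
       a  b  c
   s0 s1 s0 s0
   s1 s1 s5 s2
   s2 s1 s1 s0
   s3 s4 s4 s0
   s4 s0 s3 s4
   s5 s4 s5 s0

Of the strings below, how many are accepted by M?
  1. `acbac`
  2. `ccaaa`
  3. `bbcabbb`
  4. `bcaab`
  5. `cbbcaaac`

0

`acbac`: rejected
`ccaaa`: rejected
`bbcabbb`: rejected
`bcaab`: rejected
`cbbcaaac`: rejected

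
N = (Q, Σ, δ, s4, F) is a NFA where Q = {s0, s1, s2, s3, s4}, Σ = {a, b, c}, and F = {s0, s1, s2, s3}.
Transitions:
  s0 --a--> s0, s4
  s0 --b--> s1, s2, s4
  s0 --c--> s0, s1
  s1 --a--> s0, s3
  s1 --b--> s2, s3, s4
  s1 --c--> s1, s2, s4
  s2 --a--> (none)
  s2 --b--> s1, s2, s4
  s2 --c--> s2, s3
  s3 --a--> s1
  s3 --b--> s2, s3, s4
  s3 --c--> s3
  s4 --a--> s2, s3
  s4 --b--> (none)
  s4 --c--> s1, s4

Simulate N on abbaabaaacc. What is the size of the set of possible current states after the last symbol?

Start: {s4}
read a: {s2, s3}
read b: {s1, s2, s3, s4}
read b: {s1, s2, s3, s4}
read a: {s0, s1, s2, s3}
read a: {s0, s1, s3, s4}
read b: {s1, s2, s3, s4}
read a: {s0, s1, s2, s3}
read a: {s0, s1, s3, s4}
read a: {s0, s1, s2, s3, s4}
read c: {s0, s1, s2, s3, s4}
read c: {s0, s1, s2, s3, s4}
Final reachable set {s0, s1, s2, s3, s4} has 5 states.

5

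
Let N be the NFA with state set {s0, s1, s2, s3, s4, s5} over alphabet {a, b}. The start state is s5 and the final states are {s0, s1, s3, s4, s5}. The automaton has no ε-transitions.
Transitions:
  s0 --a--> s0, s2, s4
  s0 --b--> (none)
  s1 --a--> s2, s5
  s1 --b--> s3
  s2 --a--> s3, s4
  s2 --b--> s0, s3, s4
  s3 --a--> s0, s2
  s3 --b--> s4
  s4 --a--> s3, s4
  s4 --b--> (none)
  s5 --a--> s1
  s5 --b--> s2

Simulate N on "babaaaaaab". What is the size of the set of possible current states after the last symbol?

3

Start: {s5}
read b: {s2}
read a: {s3, s4}
read b: {s4}
read a: {s3, s4}
read a: {s0, s2, s3, s4}
read a: {s0, s2, s3, s4}
read a: {s0, s2, s3, s4}
read a: {s0, s2, s3, s4}
read a: {s0, s2, s3, s4}
read b: {s0, s3, s4}
Final reachable set {s0, s3, s4} has 3 states.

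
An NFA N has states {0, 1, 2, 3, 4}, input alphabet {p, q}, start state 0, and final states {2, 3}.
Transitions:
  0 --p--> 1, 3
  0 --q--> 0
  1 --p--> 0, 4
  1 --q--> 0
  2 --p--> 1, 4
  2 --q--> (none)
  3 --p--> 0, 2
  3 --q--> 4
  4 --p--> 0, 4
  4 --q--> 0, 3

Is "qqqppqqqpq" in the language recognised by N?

rejected

Start: {0}
read q: {0}
read q: {0}
read q: {0}
read p: {1, 3}
read p: {0, 2, 4}
read q: {0, 3}
read q: {0, 4}
read q: {0, 3}
read p: {0, 1, 2, 3}
read q: {0, 4}
Reachable ∩ accepting = {} — empty.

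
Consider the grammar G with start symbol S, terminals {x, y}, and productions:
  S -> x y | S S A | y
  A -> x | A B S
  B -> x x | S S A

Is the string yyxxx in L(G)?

no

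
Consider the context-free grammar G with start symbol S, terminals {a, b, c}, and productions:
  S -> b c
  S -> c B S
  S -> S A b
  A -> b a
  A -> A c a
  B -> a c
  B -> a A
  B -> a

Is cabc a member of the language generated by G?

S ⇒ cBS ⇒ caS ⇒ cabc

yes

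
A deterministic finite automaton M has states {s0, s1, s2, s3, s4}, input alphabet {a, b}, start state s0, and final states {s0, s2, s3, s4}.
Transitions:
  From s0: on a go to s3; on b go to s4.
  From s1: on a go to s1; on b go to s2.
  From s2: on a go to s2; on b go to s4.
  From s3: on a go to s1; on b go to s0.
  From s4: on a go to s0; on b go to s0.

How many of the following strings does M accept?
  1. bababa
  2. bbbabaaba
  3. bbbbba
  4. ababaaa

3

bababa: accepted
bbbabaaba: accepted
bbbbba: accepted
ababaaa: rejected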